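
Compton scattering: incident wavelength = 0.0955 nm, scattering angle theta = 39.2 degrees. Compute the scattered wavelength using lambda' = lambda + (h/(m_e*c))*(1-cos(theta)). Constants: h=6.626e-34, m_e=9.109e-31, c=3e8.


Compton wavelength: h/(m_e*c) = 2.4247e-12 m
d_lambda = 2.4247e-12 * (1 - cos(39.2 deg))
= 2.4247e-12 * 0.225056
= 5.4569e-13 m = 0.000546 nm
lambda' = 0.0955 + 0.000546
= 0.096046 nm

0.096046


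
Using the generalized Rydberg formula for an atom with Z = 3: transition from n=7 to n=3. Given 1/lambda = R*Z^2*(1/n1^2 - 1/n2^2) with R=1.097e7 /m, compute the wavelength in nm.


1/lambda = R * Z^2 * (1/n1^2 - 1/n2^2)
= 1.097e7 * 3^2 * (1/3^2 - 1/7^2)
= 1.097e7 * 9 * (0.111111 - 0.020408)
= 8.9551e+06 /m
lambda = 1 / 8.9551e+06
= 111.6682 nm

111.6682


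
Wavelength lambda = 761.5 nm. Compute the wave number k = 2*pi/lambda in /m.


k = 2 * pi / lambda
= 6.2832 / (761.5e-9)
= 6.2832 / 7.6150e-07
= 8.2511e+06 /m

8.2511e+06


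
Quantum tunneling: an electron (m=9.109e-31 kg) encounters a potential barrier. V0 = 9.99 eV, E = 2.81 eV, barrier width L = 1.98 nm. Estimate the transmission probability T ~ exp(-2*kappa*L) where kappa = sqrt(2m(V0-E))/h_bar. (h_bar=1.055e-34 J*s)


V0 - E = 7.18 eV = 1.1502e-18 J
kappa = sqrt(2 * m * (V0-E)) / h_bar
= sqrt(2 * 9.109e-31 * 1.1502e-18) / 1.055e-34
= 1.3721e+10 /m
2*kappa*L = 2 * 1.3721e+10 * 1.98e-9
= 54.3359
T = exp(-54.3359) = 2.524849e-24

2.524849e-24


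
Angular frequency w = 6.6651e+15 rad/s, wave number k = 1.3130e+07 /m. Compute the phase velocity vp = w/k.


vp = w / k
= 6.6651e+15 / 1.3130e+07
= 5.0762e+08 m/s

5.0762e+08


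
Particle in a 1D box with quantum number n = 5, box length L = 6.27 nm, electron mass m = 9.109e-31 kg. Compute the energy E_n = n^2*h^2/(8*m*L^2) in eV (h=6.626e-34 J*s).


E = n^2 * h^2 / (8 * m * L^2)
= 5^2 * (6.626e-34)^2 / (8 * 9.109e-31 * (6.27e-9)^2)
= 25 * 4.3904e-67 / (8 * 9.109e-31 * 3.9313e-17)
= 3.8313e-20 J
= 0.2392 eV

0.2392


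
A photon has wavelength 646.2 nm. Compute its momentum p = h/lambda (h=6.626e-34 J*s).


p = h / lambda
= 6.626e-34 / (646.2e-9)
= 6.626e-34 / 6.4620e-07
= 1.0254e-27 kg*m/s

1.0254e-27


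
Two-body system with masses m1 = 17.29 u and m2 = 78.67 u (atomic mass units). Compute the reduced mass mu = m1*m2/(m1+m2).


mu = m1 * m2 / (m1 + m2)
= 17.29 * 78.67 / (17.29 + 78.67)
= 1360.2043 / 95.96
= 14.1747 u

14.1747


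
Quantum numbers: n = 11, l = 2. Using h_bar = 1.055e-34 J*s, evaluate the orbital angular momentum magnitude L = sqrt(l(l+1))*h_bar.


L = sqrt(l*(l+1)) * h_bar
= sqrt(2 * 3) * 1.055e-34
= sqrt(6) * 1.055e-34
= 2.4495 * 1.055e-34
= 2.5842e-34 J*s

2.5842e-34


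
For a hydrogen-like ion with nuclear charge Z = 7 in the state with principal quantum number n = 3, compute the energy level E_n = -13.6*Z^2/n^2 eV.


E_n = -13.6 * Z^2 / n^2
= -13.6 * 7^2 / 3^2
= -13.6 * 49 / 9
= -74.0444 eV

-74.0444


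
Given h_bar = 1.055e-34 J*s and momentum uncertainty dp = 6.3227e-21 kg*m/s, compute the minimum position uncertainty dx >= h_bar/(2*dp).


dx = h_bar / (2 * dp)
= 1.055e-34 / (2 * 6.3227e-21)
= 1.055e-34 / 1.2645e-20
= 8.3430e-15 m

8.3430e-15


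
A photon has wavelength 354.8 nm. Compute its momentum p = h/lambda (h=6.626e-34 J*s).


p = h / lambda
= 6.626e-34 / (354.8e-9)
= 6.626e-34 / 3.5480e-07
= 1.8675e-27 kg*m/s

1.8675e-27


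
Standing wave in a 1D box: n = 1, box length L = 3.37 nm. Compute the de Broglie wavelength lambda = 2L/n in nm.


lambda = 2L / n
= 2 * 3.37 / 1
= 6.74 / 1
= 6.74 nm

6.74


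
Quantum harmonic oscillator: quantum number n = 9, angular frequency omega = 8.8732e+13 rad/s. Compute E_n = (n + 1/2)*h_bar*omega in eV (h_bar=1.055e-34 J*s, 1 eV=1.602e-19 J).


E = (n + 1/2) * h_bar * omega
= (9 + 0.5) * 1.055e-34 * 8.8732e+13
= 9.5 * 9.3612e-21
= 8.8932e-20 J
= 0.5551 eV

0.5551


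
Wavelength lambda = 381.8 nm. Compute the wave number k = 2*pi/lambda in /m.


k = 2 * pi / lambda
= 6.2832 / (381.8e-9)
= 6.2832 / 3.8180e-07
= 1.6457e+07 /m

1.6457e+07


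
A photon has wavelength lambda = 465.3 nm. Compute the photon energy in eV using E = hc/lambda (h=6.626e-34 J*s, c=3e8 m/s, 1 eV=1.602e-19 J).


E = hc / lambda
= (6.626e-34)(3e8) / (465.3e-9)
= 1.9878e-25 / 4.6530e-07
= 4.2721e-19 J
Converting to eV: 4.2721e-19 / 1.602e-19
= 2.6667 eV

2.6667


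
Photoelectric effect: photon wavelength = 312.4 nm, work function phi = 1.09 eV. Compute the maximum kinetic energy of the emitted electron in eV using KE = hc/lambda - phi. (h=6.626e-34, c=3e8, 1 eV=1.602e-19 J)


E_photon = hc / lambda
= (6.626e-34)(3e8) / (312.4e-9)
= 6.3630e-19 J
= 3.9719 eV
KE = E_photon - phi
= 3.9719 - 1.09
= 2.8819 eV

2.8819


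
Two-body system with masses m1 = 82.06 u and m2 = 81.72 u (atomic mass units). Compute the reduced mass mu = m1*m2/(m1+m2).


mu = m1 * m2 / (m1 + m2)
= 82.06 * 81.72 / (82.06 + 81.72)
= 6705.9432 / 163.78
= 40.9448 u

40.9448


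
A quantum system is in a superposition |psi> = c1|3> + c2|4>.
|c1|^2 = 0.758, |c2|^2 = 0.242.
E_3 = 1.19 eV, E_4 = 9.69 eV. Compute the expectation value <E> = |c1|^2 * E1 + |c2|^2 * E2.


<E> = |c1|^2 * E1 + |c2|^2 * E2
= 0.758 * 1.19 + 0.242 * 9.69
= 0.902 + 2.345
= 3.247 eV

3.247


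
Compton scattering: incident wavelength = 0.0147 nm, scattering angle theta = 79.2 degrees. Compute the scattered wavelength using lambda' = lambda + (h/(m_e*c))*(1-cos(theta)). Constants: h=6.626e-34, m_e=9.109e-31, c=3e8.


Compton wavelength: h/(m_e*c) = 2.4247e-12 m
d_lambda = 2.4247e-12 * (1 - cos(79.2 deg))
= 2.4247e-12 * 0.812619
= 1.9704e-12 m = 0.00197 nm
lambda' = 0.0147 + 0.00197
= 0.01667 nm

0.01667


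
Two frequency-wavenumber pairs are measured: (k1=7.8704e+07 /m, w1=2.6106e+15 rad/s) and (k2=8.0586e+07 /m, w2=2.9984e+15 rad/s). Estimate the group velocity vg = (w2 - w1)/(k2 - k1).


vg = (w2 - w1) / (k2 - k1)
= (2.9984e+15 - 2.6106e+15) / (8.0586e+07 - 7.8704e+07)
= 3.8780e+14 / 1.8820e+06
= 2.0606e+08 m/s

2.0606e+08


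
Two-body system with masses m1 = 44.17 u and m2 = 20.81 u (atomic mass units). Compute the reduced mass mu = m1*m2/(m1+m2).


mu = m1 * m2 / (m1 + m2)
= 44.17 * 20.81 / (44.17 + 20.81)
= 919.1777 / 64.98
= 14.1455 u

14.1455


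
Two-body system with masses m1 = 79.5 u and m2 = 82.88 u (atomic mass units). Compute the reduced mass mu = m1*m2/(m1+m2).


mu = m1 * m2 / (m1 + m2)
= 79.5 * 82.88 / (79.5 + 82.88)
= 6588.96 / 162.38
= 40.5774 u

40.5774


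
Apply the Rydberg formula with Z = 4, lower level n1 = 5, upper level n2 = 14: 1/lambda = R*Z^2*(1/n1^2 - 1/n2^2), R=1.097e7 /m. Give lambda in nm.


1/lambda = R * Z^2 * (1/n1^2 - 1/n2^2)
= 1.097e7 * 4^2 * (1/5^2 - 1/14^2)
= 1.097e7 * 16 * (0.04 - 0.005102)
= 6.1253e+06 /m
lambda = 1 / 6.1253e+06
= 163.2576 nm

163.2576


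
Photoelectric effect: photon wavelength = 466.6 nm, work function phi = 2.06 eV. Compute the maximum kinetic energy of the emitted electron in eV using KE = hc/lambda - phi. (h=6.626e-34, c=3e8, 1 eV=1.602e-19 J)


E_photon = hc / lambda
= (6.626e-34)(3e8) / (466.6e-9)
= 4.2602e-19 J
= 2.6593 eV
KE = E_photon - phi
= 2.6593 - 2.06
= 0.5993 eV

0.5993


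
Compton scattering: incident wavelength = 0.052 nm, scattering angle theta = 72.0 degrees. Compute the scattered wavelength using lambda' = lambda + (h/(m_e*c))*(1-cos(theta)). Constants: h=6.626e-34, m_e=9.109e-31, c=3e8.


Compton wavelength: h/(m_e*c) = 2.4247e-12 m
d_lambda = 2.4247e-12 * (1 - cos(72.0 deg))
= 2.4247e-12 * 0.690983
= 1.6754e-12 m = 0.001675 nm
lambda' = 0.052 + 0.001675
= 0.053675 nm

0.053675


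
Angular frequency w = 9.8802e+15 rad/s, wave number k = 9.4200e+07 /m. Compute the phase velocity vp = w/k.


vp = w / k
= 9.8802e+15 / 9.4200e+07
= 1.0489e+08 m/s

1.0489e+08


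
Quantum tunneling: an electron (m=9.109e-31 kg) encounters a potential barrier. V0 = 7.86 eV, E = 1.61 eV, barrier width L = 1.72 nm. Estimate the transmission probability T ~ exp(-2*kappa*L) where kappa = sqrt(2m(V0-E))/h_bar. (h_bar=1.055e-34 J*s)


V0 - E = 6.25 eV = 1.0012e-18 J
kappa = sqrt(2 * m * (V0-E)) / h_bar
= sqrt(2 * 9.109e-31 * 1.0012e-18) / 1.055e-34
= 1.2802e+10 /m
2*kappa*L = 2 * 1.2802e+10 * 1.72e-9
= 44.038
T = exp(-44.038) = 7.490990e-20

7.490990e-20


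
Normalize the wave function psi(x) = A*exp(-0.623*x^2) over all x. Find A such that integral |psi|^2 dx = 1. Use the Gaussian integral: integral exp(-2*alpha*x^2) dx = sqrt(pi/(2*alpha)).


integral |psi|^2 dx = A^2 * sqrt(pi/(2*alpha)) = 1
A^2 = sqrt(2*alpha/pi)
= sqrt(2 * 0.623 / pi)
= 0.629773
A = sqrt(0.629773)
= 0.7936

0.7936


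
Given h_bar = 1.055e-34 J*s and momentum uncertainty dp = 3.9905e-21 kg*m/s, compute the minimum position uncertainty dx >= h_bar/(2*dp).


dx = h_bar / (2 * dp)
= 1.055e-34 / (2 * 3.9905e-21)
= 1.055e-34 / 7.9810e-21
= 1.3219e-14 m

1.3219e-14


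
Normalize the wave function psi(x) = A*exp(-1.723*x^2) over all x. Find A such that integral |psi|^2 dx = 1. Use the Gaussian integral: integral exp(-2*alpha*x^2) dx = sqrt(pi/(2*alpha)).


integral |psi|^2 dx = A^2 * sqrt(pi/(2*alpha)) = 1
A^2 = sqrt(2*alpha/pi)
= sqrt(2 * 1.723 / pi)
= 1.047328
A = sqrt(1.047328)
= 1.0234

1.0234


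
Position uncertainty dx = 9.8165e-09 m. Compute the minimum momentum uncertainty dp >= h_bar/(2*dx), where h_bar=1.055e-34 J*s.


dp = h_bar / (2 * dx)
= 1.055e-34 / (2 * 9.8165e-09)
= 1.055e-34 / 1.9633e-08
= 5.3736e-27 kg*m/s

5.3736e-27


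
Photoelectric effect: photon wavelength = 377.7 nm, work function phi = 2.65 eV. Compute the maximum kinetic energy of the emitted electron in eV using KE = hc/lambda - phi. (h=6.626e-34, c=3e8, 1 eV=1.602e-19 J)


E_photon = hc / lambda
= (6.626e-34)(3e8) / (377.7e-9)
= 5.2629e-19 J
= 3.2852 eV
KE = E_photon - phi
= 3.2852 - 2.65
= 0.6352 eV

0.6352


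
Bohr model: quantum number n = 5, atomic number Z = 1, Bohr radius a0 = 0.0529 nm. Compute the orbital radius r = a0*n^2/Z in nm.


r = a0 * n^2 / Z
= 0.0529 * 5^2 / 1
= 0.0529 * 25 / 1
= 1.3225 nm

1.3225


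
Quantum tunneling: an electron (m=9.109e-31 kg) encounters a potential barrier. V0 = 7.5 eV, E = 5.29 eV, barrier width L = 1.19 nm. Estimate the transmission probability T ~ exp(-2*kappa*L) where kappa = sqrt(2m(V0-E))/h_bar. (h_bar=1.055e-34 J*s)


V0 - E = 2.21 eV = 3.5404e-19 J
kappa = sqrt(2 * m * (V0-E)) / h_bar
= sqrt(2 * 9.109e-31 * 3.5404e-19) / 1.055e-34
= 7.6125e+09 /m
2*kappa*L = 2 * 7.6125e+09 * 1.19e-9
= 18.1177
T = exp(-18.1177) = 1.353935e-08

1.353935e-08


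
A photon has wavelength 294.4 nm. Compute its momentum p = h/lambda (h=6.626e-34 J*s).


p = h / lambda
= 6.626e-34 / (294.4e-9)
= 6.626e-34 / 2.9440e-07
= 2.2507e-27 kg*m/s

2.2507e-27


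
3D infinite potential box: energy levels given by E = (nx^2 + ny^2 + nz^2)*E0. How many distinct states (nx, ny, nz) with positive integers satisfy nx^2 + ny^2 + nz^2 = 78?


Enumerate all (nx, ny, nz) with nx^2 + ny^2 + nz^2 = 78:
(2,5,7)
(2,7,5)
(5,2,7)
(5,7,2)
(7,2,5)
(7,5,2)
Total degeneracy = 6

6


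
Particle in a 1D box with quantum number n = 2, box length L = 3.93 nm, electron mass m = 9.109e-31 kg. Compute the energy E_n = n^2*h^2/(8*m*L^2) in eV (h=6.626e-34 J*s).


E = n^2 * h^2 / (8 * m * L^2)
= 2^2 * (6.626e-34)^2 / (8 * 9.109e-31 * (3.93e-9)^2)
= 4 * 4.3904e-67 / (8 * 9.109e-31 * 1.5445e-17)
= 1.5603e-20 J
= 0.0974 eV

0.0974


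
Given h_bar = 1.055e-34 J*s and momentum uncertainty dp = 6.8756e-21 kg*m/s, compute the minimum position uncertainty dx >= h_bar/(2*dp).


dx = h_bar / (2 * dp)
= 1.055e-34 / (2 * 6.8756e-21)
= 1.055e-34 / 1.3751e-20
= 7.6721e-15 m

7.6721e-15


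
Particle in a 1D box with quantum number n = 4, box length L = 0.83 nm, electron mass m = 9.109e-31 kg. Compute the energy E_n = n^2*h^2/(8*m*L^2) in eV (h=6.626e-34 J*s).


E = n^2 * h^2 / (8 * m * L^2)
= 4^2 * (6.626e-34)^2 / (8 * 9.109e-31 * (0.83e-9)^2)
= 16 * 4.3904e-67 / (8 * 9.109e-31 * 6.8890e-19)
= 1.3993e-18 J
= 8.7346 eV

8.7346


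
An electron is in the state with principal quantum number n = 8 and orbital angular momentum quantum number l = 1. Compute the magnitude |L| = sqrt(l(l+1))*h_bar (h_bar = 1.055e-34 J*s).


L = sqrt(l*(l+1)) * h_bar
= sqrt(1 * 2) * 1.055e-34
= sqrt(2) * 1.055e-34
= 1.4142 * 1.055e-34
= 1.4920e-34 J*s

1.4920e-34


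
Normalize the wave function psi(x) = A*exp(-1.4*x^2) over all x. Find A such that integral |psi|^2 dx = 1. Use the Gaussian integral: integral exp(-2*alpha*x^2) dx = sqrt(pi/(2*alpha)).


integral |psi|^2 dx = A^2 * sqrt(pi/(2*alpha)) = 1
A^2 = sqrt(2*alpha/pi)
= sqrt(2 * 1.4 / pi)
= 0.94407
A = sqrt(0.94407)
= 0.9716

0.9716


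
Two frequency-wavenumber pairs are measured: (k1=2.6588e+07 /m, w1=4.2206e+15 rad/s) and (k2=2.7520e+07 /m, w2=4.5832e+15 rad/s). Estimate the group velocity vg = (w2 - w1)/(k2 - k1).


vg = (w2 - w1) / (k2 - k1)
= (4.5832e+15 - 4.2206e+15) / (2.7520e+07 - 2.6588e+07)
= 3.6260e+14 / 9.3200e+05
= 3.8906e+08 m/s

3.8906e+08


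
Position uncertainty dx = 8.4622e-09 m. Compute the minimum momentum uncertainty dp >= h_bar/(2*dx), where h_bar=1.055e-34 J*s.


dp = h_bar / (2 * dx)
= 1.055e-34 / (2 * 8.4622e-09)
= 1.055e-34 / 1.6924e-08
= 6.2336e-27 kg*m/s

6.2336e-27


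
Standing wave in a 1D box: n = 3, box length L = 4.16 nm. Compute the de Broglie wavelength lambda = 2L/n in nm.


lambda = 2L / n
= 2 * 4.16 / 3
= 8.32 / 3
= 2.7733 nm

2.7733


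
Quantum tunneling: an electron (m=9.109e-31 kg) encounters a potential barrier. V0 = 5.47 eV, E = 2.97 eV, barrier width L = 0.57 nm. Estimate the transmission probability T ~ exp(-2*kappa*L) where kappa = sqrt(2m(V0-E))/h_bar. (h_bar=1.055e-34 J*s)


V0 - E = 2.5 eV = 4.0050e-19 J
kappa = sqrt(2 * m * (V0-E)) / h_bar
= sqrt(2 * 9.109e-31 * 4.0050e-19) / 1.055e-34
= 8.0965e+09 /m
2*kappa*L = 2 * 8.0965e+09 * 0.57e-9
= 9.23
T = exp(-9.23) = 9.804844e-05

9.804844e-05


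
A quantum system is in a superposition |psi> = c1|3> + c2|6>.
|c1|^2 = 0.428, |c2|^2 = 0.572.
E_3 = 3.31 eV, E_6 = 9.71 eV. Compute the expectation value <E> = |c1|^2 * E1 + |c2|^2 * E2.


<E> = |c1|^2 * E1 + |c2|^2 * E2
= 0.428 * 3.31 + 0.572 * 9.71
= 1.4167 + 5.5541
= 6.9708 eV

6.9708


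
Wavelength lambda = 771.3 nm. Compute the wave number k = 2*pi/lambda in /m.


k = 2 * pi / lambda
= 6.2832 / (771.3e-9)
= 6.2832 / 7.7130e-07
= 8.1462e+06 /m

8.1462e+06


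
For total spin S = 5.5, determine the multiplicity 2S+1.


Spin multiplicity = 2S + 1
= 2 * 5.5 + 1
= 11.0 + 1
= 12

12


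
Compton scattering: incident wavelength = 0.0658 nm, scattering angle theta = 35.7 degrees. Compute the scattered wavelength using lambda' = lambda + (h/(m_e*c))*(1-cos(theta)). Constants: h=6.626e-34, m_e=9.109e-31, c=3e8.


Compton wavelength: h/(m_e*c) = 2.4247e-12 m
d_lambda = 2.4247e-12 * (1 - cos(35.7 deg))
= 2.4247e-12 * 0.187916
= 4.5564e-13 m = 0.000456 nm
lambda' = 0.0658 + 0.000456
= 0.066256 nm

0.066256


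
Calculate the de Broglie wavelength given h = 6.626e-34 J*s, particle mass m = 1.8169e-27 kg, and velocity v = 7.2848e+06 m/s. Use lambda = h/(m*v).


lambda = h / (m * v)
= 6.626e-34 / (1.8169e-27 * 7.2848e+06)
= 6.626e-34 / 1.3236e-20
= 5.0061e-14 m

5.0061e-14


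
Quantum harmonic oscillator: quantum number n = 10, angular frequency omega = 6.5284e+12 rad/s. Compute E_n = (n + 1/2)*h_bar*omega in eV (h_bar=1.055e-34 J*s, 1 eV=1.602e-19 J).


E = (n + 1/2) * h_bar * omega
= (10 + 0.5) * 1.055e-34 * 6.5284e+12
= 10.5 * 6.8875e-22
= 7.2318e-21 J
= 0.0451 eV

0.0451


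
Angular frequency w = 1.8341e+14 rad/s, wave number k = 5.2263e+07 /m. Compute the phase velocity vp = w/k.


vp = w / k
= 1.8341e+14 / 5.2263e+07
= 3.5094e+06 m/s

3.5094e+06


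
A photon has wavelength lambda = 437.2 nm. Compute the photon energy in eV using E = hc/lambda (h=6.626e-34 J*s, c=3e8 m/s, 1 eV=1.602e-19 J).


E = hc / lambda
= (6.626e-34)(3e8) / (437.2e-9)
= 1.9878e-25 / 4.3720e-07
= 4.5467e-19 J
Converting to eV: 4.5467e-19 / 1.602e-19
= 2.8381 eV

2.8381


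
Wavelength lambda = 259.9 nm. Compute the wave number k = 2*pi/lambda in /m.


k = 2 * pi / lambda
= 6.2832 / (259.9e-9)
= 6.2832 / 2.5990e-07
= 2.4175e+07 /m

2.4175e+07


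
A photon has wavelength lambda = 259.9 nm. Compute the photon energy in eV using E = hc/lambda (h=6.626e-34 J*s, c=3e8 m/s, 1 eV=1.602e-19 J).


E = hc / lambda
= (6.626e-34)(3e8) / (259.9e-9)
= 1.9878e-25 / 2.5990e-07
= 7.6483e-19 J
Converting to eV: 7.6483e-19 / 1.602e-19
= 4.7742 eV

4.7742


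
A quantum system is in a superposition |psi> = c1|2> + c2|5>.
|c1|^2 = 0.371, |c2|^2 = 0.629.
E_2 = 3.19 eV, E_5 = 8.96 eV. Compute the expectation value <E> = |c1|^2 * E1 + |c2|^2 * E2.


<E> = |c1|^2 * E1 + |c2|^2 * E2
= 0.371 * 3.19 + 0.629 * 8.96
= 1.1835 + 5.6358
= 6.8193 eV

6.8193


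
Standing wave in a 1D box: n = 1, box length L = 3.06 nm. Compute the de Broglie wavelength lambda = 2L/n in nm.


lambda = 2L / n
= 2 * 3.06 / 1
= 6.12 / 1
= 6.12 nm

6.12


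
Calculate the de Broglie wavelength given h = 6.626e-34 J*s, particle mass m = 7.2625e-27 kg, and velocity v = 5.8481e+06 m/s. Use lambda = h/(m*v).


lambda = h / (m * v)
= 6.626e-34 / (7.2625e-27 * 5.8481e+06)
= 6.626e-34 / 4.2472e-20
= 1.5601e-14 m

1.5601e-14


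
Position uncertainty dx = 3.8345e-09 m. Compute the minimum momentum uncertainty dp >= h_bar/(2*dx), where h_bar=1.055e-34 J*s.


dp = h_bar / (2 * dx)
= 1.055e-34 / (2 * 3.8345e-09)
= 1.055e-34 / 7.6690e-09
= 1.3757e-26 kg*m/s

1.3757e-26


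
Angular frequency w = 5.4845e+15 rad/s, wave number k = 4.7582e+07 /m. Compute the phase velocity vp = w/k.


vp = w / k
= 5.4845e+15 / 4.7582e+07
= 1.1526e+08 m/s

1.1526e+08


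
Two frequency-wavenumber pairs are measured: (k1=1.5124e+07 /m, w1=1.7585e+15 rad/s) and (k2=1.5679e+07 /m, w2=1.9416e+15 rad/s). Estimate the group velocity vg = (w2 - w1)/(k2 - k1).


vg = (w2 - w1) / (k2 - k1)
= (1.9416e+15 - 1.7585e+15) / (1.5679e+07 - 1.5124e+07)
= 1.8310e+14 / 5.5500e+05
= 3.2991e+08 m/s

3.2991e+08


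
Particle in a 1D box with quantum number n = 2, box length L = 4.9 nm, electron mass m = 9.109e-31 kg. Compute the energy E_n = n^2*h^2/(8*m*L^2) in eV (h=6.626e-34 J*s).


E = n^2 * h^2 / (8 * m * L^2)
= 2^2 * (6.626e-34)^2 / (8 * 9.109e-31 * (4.9e-9)^2)
= 4 * 4.3904e-67 / (8 * 9.109e-31 * 2.4010e-17)
= 1.0037e-20 J
= 0.0627 eV

0.0627


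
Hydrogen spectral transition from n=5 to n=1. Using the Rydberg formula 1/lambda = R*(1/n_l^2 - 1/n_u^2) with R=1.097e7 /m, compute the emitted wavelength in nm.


1/lambda = R * (1/n_l^2 - 1/n_u^2)
= 1.097e7 * (1/1^2 - 1/5^2)
= 1.097e7 * (1.0 - 0.04)
= 1.097e7 * 0.96
= 1.0531e+07 /m
lambda = 1 / 1.0531e+07 = 94.9559 nm

94.9559


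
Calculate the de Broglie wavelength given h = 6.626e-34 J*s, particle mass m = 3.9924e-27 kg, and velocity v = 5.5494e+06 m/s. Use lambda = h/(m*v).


lambda = h / (m * v)
= 6.626e-34 / (3.9924e-27 * 5.5494e+06)
= 6.626e-34 / 2.2155e-20
= 2.9907e-14 m

2.9907e-14


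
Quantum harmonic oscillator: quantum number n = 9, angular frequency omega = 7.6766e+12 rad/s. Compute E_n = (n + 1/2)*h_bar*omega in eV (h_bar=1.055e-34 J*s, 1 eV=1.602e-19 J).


E = (n + 1/2) * h_bar * omega
= (9 + 0.5) * 1.055e-34 * 7.6766e+12
= 9.5 * 8.0988e-22
= 7.6939e-21 J
= 0.048 eV

0.048


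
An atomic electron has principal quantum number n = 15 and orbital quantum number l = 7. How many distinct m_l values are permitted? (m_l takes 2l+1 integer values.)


m_l ranges from -l to +l in integer steps
So m_l goes from -7 to +7
Count = 2l + 1 = 2*7 + 1
= 15

15


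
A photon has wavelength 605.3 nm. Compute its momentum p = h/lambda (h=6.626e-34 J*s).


p = h / lambda
= 6.626e-34 / (605.3e-9)
= 6.626e-34 / 6.0530e-07
= 1.0947e-27 kg*m/s

1.0947e-27


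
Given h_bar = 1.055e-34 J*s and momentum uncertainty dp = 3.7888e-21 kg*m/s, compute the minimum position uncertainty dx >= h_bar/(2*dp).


dx = h_bar / (2 * dp)
= 1.055e-34 / (2 * 3.7888e-21)
= 1.055e-34 / 7.5776e-21
= 1.3923e-14 m

1.3923e-14


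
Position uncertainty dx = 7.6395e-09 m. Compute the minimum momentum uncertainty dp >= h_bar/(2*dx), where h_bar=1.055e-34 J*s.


dp = h_bar / (2 * dx)
= 1.055e-34 / (2 * 7.6395e-09)
= 1.055e-34 / 1.5279e-08
= 6.9049e-27 kg*m/s

6.9049e-27


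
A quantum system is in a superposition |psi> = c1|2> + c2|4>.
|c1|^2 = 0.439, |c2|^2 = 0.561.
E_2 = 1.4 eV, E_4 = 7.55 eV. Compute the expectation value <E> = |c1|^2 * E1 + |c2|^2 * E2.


<E> = |c1|^2 * E1 + |c2|^2 * E2
= 0.439 * 1.4 + 0.561 * 7.55
= 0.6146 + 4.2355
= 4.8502 eV

4.8502


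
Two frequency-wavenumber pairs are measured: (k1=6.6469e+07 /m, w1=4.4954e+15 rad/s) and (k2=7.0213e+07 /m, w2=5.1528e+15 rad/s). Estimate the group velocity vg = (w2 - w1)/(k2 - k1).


vg = (w2 - w1) / (k2 - k1)
= (5.1528e+15 - 4.4954e+15) / (7.0213e+07 - 6.6469e+07)
= 6.5740e+14 / 3.7440e+06
= 1.7559e+08 m/s

1.7559e+08


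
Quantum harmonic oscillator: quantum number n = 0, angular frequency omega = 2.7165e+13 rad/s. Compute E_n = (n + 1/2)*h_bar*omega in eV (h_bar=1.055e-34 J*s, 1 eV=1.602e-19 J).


E = (n + 1/2) * h_bar * omega
= (0 + 0.5) * 1.055e-34 * 2.7165e+13
= 0.5 * 2.8659e-21
= 1.4330e-21 J
= 0.0089 eV

0.0089


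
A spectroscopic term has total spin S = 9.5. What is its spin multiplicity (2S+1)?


Spin multiplicity = 2S + 1
= 2 * 9.5 + 1
= 19.0 + 1
= 20

20


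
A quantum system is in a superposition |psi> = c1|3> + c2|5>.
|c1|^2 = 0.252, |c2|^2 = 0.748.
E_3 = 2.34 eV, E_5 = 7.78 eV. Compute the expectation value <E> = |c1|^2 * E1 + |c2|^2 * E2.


<E> = |c1|^2 * E1 + |c2|^2 * E2
= 0.252 * 2.34 + 0.748 * 7.78
= 0.5897 + 5.8194
= 6.4091 eV

6.4091


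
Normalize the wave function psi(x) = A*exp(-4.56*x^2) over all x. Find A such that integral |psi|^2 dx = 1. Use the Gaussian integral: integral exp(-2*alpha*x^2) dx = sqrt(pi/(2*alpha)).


integral |psi|^2 dx = A^2 * sqrt(pi/(2*alpha)) = 1
A^2 = sqrt(2*alpha/pi)
= sqrt(2 * 4.56 / pi)
= 1.703815
A = sqrt(1.703815)
= 1.3053

1.3053


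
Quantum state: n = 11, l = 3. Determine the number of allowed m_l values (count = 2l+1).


m_l ranges from -l to +l in integer steps
So m_l goes from -3 to +3
Count = 2l + 1 = 2*3 + 1
= 7

7


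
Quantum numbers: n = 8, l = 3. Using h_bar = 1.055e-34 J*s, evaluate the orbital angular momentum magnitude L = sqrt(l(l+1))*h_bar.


L = sqrt(l*(l+1)) * h_bar
= sqrt(3 * 4) * 1.055e-34
= sqrt(12) * 1.055e-34
= 3.4641 * 1.055e-34
= 3.6546e-34 J*s

3.6546e-34


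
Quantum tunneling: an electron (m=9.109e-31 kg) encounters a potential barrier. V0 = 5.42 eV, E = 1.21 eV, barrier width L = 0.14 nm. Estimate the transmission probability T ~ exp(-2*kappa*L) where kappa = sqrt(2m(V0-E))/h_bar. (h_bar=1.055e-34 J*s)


V0 - E = 4.21 eV = 6.7444e-19 J
kappa = sqrt(2 * m * (V0-E)) / h_bar
= sqrt(2 * 9.109e-31 * 6.7444e-19) / 1.055e-34
= 1.0507e+10 /m
2*kappa*L = 2 * 1.0507e+10 * 0.14e-9
= 2.9419
T = exp(-2.9419) = 5.276527e-02

5.276527e-02


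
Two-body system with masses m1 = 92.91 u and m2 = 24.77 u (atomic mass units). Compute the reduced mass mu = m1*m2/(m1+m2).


mu = m1 * m2 / (m1 + m2)
= 92.91 * 24.77 / (92.91 + 24.77)
= 2301.3807 / 117.68
= 19.5563 u

19.5563


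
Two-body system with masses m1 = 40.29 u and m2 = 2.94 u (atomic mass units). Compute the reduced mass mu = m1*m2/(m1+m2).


mu = m1 * m2 / (m1 + m2)
= 40.29 * 2.94 / (40.29 + 2.94)
= 118.4526 / 43.23
= 2.7401 u

2.7401


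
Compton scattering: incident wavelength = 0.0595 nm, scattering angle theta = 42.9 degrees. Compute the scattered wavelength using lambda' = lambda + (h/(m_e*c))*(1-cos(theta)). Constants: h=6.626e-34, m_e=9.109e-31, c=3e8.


Compton wavelength: h/(m_e*c) = 2.4247e-12 m
d_lambda = 2.4247e-12 * (1 - cos(42.9 deg))
= 2.4247e-12 * 0.267457
= 6.4851e-13 m = 0.000649 nm
lambda' = 0.0595 + 0.000649
= 0.060149 nm

0.060149


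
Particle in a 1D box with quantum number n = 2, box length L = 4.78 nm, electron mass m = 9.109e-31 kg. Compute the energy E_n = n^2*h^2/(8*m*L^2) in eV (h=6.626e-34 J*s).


E = n^2 * h^2 / (8 * m * L^2)
= 2^2 * (6.626e-34)^2 / (8 * 9.109e-31 * (4.78e-9)^2)
= 4 * 4.3904e-67 / (8 * 9.109e-31 * 2.2848e-17)
= 1.0547e-20 J
= 0.0658 eV

0.0658


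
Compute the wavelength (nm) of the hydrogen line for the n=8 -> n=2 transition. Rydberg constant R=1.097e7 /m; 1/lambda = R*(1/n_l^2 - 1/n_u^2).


1/lambda = R * (1/n_l^2 - 1/n_u^2)
= 1.097e7 * (1/2^2 - 1/8^2)
= 1.097e7 * (0.25 - 0.015625)
= 1.097e7 * 0.234375
= 2.5711e+06 /m
lambda = 1 / 2.5711e+06 = 388.9395 nm

388.9395


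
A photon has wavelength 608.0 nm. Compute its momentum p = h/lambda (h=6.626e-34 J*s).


p = h / lambda
= 6.626e-34 / (608.0e-9)
= 6.626e-34 / 6.0800e-07
= 1.0898e-27 kg*m/s

1.0898e-27


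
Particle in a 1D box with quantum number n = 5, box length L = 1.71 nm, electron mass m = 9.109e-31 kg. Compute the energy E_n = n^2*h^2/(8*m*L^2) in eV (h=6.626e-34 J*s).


E = n^2 * h^2 / (8 * m * L^2)
= 5^2 * (6.626e-34)^2 / (8 * 9.109e-31 * (1.71e-9)^2)
= 25 * 4.3904e-67 / (8 * 9.109e-31 * 2.9241e-18)
= 5.1510e-19 J
= 3.2153 eV

3.2153


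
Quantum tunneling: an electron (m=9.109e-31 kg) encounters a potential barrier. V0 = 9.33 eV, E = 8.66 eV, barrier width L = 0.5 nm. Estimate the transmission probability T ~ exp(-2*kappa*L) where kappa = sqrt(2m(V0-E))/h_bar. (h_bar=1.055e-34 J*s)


V0 - E = 0.67 eV = 1.0733e-19 J
kappa = sqrt(2 * m * (V0-E)) / h_bar
= sqrt(2 * 9.109e-31 * 1.0733e-19) / 1.055e-34
= 4.1915e+09 /m
2*kappa*L = 2 * 4.1915e+09 * 0.5e-9
= 4.1915
T = exp(-4.1915) = 1.512401e-02

1.512401e-02


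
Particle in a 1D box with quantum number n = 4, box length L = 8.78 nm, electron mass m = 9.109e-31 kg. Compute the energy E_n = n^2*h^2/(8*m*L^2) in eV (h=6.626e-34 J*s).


E = n^2 * h^2 / (8 * m * L^2)
= 4^2 * (6.626e-34)^2 / (8 * 9.109e-31 * (8.78e-9)^2)
= 16 * 4.3904e-67 / (8 * 9.109e-31 * 7.7088e-17)
= 1.2505e-20 J
= 0.0781 eV

0.0781


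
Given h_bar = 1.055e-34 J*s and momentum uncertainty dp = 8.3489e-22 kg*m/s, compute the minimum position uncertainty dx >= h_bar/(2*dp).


dx = h_bar / (2 * dp)
= 1.055e-34 / (2 * 8.3489e-22)
= 1.055e-34 / 1.6698e-21
= 6.3182e-14 m

6.3182e-14


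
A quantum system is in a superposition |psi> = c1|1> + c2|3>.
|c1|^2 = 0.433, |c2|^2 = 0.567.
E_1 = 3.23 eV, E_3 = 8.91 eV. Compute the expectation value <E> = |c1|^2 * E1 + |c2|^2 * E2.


<E> = |c1|^2 * E1 + |c2|^2 * E2
= 0.433 * 3.23 + 0.567 * 8.91
= 1.3986 + 5.052
= 6.4506 eV

6.4506


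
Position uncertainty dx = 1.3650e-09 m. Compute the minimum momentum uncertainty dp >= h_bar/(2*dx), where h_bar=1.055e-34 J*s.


dp = h_bar / (2 * dx)
= 1.055e-34 / (2 * 1.3650e-09)
= 1.055e-34 / 2.7300e-09
= 3.8645e-26 kg*m/s

3.8645e-26


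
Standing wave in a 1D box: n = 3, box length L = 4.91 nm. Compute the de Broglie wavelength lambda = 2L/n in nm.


lambda = 2L / n
= 2 * 4.91 / 3
= 9.82 / 3
= 3.2733 nm

3.2733


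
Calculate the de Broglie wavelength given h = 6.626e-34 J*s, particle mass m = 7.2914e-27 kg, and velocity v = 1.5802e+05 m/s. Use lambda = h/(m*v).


lambda = h / (m * v)
= 6.626e-34 / (7.2914e-27 * 1.5802e+05)
= 6.626e-34 / 1.1522e-21
= 5.7508e-13 m

5.7508e-13


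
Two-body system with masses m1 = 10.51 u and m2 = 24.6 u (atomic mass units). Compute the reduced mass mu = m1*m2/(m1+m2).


mu = m1 * m2 / (m1 + m2)
= 10.51 * 24.6 / (10.51 + 24.6)
= 258.546 / 35.11
= 7.3639 u

7.3639


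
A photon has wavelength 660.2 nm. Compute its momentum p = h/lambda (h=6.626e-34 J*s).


p = h / lambda
= 6.626e-34 / (660.2e-9)
= 6.626e-34 / 6.6020e-07
= 1.0036e-27 kg*m/s

1.0036e-27


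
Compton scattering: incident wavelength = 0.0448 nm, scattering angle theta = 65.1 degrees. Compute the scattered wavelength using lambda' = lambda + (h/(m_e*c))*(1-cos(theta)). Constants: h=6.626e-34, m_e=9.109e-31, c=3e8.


Compton wavelength: h/(m_e*c) = 2.4247e-12 m
d_lambda = 2.4247e-12 * (1 - cos(65.1 deg))
= 2.4247e-12 * 0.578964
= 1.4038e-12 m = 0.001404 nm
lambda' = 0.0448 + 0.001404
= 0.046204 nm

0.046204


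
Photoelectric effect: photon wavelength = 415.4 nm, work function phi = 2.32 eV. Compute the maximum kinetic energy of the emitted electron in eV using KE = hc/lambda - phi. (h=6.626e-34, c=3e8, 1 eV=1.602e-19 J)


E_photon = hc / lambda
= (6.626e-34)(3e8) / (415.4e-9)
= 4.7853e-19 J
= 2.9871 eV
KE = E_photon - phi
= 2.9871 - 2.32
= 0.6671 eV

0.6671


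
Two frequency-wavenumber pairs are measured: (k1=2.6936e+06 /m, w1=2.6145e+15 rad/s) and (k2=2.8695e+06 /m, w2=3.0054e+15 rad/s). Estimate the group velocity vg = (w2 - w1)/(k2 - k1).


vg = (w2 - w1) / (k2 - k1)
= (3.0054e+15 - 2.6145e+15) / (2.8695e+06 - 2.6936e+06)
= 3.9090e+14 / 1.7590e+05
= 2.2223e+09 m/s

2.2223e+09


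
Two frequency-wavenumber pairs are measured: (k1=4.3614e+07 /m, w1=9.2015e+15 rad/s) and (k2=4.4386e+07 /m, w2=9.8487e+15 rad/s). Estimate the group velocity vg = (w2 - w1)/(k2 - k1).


vg = (w2 - w1) / (k2 - k1)
= (9.8487e+15 - 9.2015e+15) / (4.4386e+07 - 4.3614e+07)
= 6.4720e+14 / 7.7200e+05
= 8.3834e+08 m/s

8.3834e+08


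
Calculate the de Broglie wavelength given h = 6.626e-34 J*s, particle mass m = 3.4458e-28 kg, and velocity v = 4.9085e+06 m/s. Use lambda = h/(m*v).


lambda = h / (m * v)
= 6.626e-34 / (3.4458e-28 * 4.9085e+06)
= 6.626e-34 / 1.6914e-21
= 3.9175e-13 m

3.9175e-13


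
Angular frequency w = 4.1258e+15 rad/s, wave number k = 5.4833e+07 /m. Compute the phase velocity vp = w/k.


vp = w / k
= 4.1258e+15 / 5.4833e+07
= 7.5243e+07 m/s

7.5243e+07


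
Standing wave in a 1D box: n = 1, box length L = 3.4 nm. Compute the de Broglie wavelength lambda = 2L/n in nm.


lambda = 2L / n
= 2 * 3.4 / 1
= 6.8 / 1
= 6.8 nm

6.8


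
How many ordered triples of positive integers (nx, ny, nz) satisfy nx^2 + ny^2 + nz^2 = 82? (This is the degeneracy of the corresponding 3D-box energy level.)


Enumerate all (nx, ny, nz) with nx^2 + ny^2 + nz^2 = 82:
(3,3,8)
(3,8,3)
(8,3,3)
Total degeneracy = 3

3


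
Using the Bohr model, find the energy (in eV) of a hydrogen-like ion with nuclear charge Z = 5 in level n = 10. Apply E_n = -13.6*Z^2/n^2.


E_n = -13.6 * Z^2 / n^2
= -13.6 * 5^2 / 10^2
= -13.6 * 25 / 100
= -3.4 eV

-3.4


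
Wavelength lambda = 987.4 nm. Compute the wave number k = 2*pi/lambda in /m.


k = 2 * pi / lambda
= 6.2832 / (987.4e-9)
= 6.2832 / 9.8740e-07
= 6.3634e+06 /m

6.3634e+06


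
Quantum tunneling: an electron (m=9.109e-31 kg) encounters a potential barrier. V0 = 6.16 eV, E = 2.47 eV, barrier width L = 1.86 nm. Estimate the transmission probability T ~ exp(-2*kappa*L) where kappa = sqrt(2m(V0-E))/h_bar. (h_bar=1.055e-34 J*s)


V0 - E = 3.69 eV = 5.9114e-19 J
kappa = sqrt(2 * m * (V0-E)) / h_bar
= sqrt(2 * 9.109e-31 * 5.9114e-19) / 1.055e-34
= 9.8365e+09 /m
2*kappa*L = 2 * 9.8365e+09 * 1.86e-9
= 36.5919
T = exp(-36.5919) = 1.283301e-16

1.283301e-16


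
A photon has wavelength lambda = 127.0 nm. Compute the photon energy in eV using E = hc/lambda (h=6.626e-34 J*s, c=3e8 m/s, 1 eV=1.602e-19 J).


E = hc / lambda
= (6.626e-34)(3e8) / (127.0e-9)
= 1.9878e-25 / 1.2700e-07
= 1.5652e-18 J
Converting to eV: 1.5652e-18 / 1.602e-19
= 9.7703 eV

9.7703


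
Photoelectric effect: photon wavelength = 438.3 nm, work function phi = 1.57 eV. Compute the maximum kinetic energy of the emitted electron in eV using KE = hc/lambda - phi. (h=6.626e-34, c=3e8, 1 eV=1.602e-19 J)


E_photon = hc / lambda
= (6.626e-34)(3e8) / (438.3e-9)
= 4.5352e-19 J
= 2.831 eV
KE = E_photon - phi
= 2.831 - 1.57
= 1.261 eV

1.261


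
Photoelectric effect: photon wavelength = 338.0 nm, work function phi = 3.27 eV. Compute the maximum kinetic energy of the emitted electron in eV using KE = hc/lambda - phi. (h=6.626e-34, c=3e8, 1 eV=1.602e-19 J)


E_photon = hc / lambda
= (6.626e-34)(3e8) / (338.0e-9)
= 5.8811e-19 J
= 3.6711 eV
KE = E_photon - phi
= 3.6711 - 3.27
= 0.4011 eV

0.4011


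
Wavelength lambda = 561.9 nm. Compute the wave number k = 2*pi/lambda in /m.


k = 2 * pi / lambda
= 6.2832 / (561.9e-9)
= 6.2832 / 5.6190e-07
= 1.1182e+07 /m

1.1182e+07


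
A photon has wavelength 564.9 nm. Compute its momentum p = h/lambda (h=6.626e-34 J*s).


p = h / lambda
= 6.626e-34 / (564.9e-9)
= 6.626e-34 / 5.6490e-07
= 1.1730e-27 kg*m/s

1.1730e-27


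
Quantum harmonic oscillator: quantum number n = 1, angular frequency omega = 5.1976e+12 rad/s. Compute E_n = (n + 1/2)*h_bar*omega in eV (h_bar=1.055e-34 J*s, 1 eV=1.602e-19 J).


E = (n + 1/2) * h_bar * omega
= (1 + 0.5) * 1.055e-34 * 5.1976e+12
= 1.5 * 5.4835e-22
= 8.2252e-22 J
= 0.0051 eV

0.0051


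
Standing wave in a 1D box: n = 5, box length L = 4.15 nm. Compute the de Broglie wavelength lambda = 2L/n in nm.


lambda = 2L / n
= 2 * 4.15 / 5
= 8.3 / 5
= 1.66 nm

1.66


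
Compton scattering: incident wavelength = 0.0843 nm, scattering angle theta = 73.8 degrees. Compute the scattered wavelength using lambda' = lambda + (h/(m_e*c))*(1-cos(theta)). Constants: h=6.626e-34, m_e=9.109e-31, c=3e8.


Compton wavelength: h/(m_e*c) = 2.4247e-12 m
d_lambda = 2.4247e-12 * (1 - cos(73.8 deg))
= 2.4247e-12 * 0.721009
= 1.7482e-12 m = 0.001748 nm
lambda' = 0.0843 + 0.001748
= 0.086048 nm

0.086048


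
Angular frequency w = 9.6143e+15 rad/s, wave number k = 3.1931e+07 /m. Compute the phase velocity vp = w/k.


vp = w / k
= 9.6143e+15 / 3.1931e+07
= 3.0110e+08 m/s

3.0110e+08


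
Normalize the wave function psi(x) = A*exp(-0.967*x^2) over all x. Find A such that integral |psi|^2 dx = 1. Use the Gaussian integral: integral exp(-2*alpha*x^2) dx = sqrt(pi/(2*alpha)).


integral |psi|^2 dx = A^2 * sqrt(pi/(2*alpha)) = 1
A^2 = sqrt(2*alpha/pi)
= sqrt(2 * 0.967 / pi)
= 0.784609
A = sqrt(0.784609)
= 0.8858

0.8858


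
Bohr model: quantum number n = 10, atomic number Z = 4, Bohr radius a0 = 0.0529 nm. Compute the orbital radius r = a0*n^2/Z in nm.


r = a0 * n^2 / Z
= 0.0529 * 10^2 / 4
= 0.0529 * 100 / 4
= 1.3225 nm

1.3225


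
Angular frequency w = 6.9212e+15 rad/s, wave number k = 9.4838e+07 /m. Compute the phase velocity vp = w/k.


vp = w / k
= 6.9212e+15 / 9.4838e+07
= 7.2979e+07 m/s

7.2979e+07


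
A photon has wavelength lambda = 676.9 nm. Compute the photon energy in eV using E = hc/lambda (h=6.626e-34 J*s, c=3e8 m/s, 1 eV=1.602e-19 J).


E = hc / lambda
= (6.626e-34)(3e8) / (676.9e-9)
= 1.9878e-25 / 6.7690e-07
= 2.9366e-19 J
Converting to eV: 2.9366e-19 / 1.602e-19
= 1.8331 eV

1.8331


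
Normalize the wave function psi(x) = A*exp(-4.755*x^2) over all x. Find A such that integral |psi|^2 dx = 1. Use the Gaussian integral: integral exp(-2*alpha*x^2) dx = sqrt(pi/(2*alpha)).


integral |psi|^2 dx = A^2 * sqrt(pi/(2*alpha)) = 1
A^2 = sqrt(2*alpha/pi)
= sqrt(2 * 4.755 / pi)
= 1.739864
A = sqrt(1.739864)
= 1.319

1.319


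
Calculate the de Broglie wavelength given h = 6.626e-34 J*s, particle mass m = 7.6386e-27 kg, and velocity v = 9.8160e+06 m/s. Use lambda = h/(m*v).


lambda = h / (m * v)
= 6.626e-34 / (7.6386e-27 * 9.8160e+06)
= 6.626e-34 / 7.4980e-20
= 8.8370e-15 m

8.8370e-15


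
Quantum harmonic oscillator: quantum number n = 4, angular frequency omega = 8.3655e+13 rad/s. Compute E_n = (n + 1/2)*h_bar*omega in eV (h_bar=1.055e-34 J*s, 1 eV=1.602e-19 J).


E = (n + 1/2) * h_bar * omega
= (4 + 0.5) * 1.055e-34 * 8.3655e+13
= 4.5 * 8.8256e-21
= 3.9715e-20 J
= 0.2479 eV

0.2479


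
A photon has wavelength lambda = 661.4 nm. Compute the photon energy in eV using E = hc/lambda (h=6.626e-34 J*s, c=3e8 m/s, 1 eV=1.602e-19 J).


E = hc / lambda
= (6.626e-34)(3e8) / (661.4e-9)
= 1.9878e-25 / 6.6140e-07
= 3.0054e-19 J
Converting to eV: 3.0054e-19 / 1.602e-19
= 1.8761 eV

1.8761


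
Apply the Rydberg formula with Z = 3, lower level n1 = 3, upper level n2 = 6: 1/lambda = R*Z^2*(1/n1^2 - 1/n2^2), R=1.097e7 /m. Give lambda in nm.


1/lambda = R * Z^2 * (1/n1^2 - 1/n2^2)
= 1.097e7 * 3^2 * (1/3^2 - 1/6^2)
= 1.097e7 * 9 * (0.111111 - 0.027778)
= 8.2275e+06 /m
lambda = 1 / 8.2275e+06
= 121.5436 nm

121.5436


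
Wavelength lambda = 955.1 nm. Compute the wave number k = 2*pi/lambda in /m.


k = 2 * pi / lambda
= 6.2832 / (955.1e-9)
= 6.2832 / 9.5510e-07
= 6.5786e+06 /m

6.5786e+06


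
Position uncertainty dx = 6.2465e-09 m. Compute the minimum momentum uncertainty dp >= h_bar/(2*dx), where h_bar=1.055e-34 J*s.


dp = h_bar / (2 * dx)
= 1.055e-34 / (2 * 6.2465e-09)
= 1.055e-34 / 1.2493e-08
= 8.4447e-27 kg*m/s

8.4447e-27


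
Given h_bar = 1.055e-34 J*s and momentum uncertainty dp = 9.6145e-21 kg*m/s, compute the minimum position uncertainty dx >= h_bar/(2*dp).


dx = h_bar / (2 * dp)
= 1.055e-34 / (2 * 9.6145e-21)
= 1.055e-34 / 1.9229e-20
= 5.4865e-15 m

5.4865e-15


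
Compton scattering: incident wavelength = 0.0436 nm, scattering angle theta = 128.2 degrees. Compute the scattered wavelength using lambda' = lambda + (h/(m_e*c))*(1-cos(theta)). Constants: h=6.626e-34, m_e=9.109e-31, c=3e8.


Compton wavelength: h/(m_e*c) = 2.4247e-12 m
d_lambda = 2.4247e-12 * (1 - cos(128.2 deg))
= 2.4247e-12 * 1.618408
= 3.9242e-12 m = 0.003924 nm
lambda' = 0.0436 + 0.003924
= 0.047524 nm

0.047524


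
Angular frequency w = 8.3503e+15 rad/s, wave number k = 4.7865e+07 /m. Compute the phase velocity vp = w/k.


vp = w / k
= 8.3503e+15 / 4.7865e+07
= 1.7446e+08 m/s

1.7446e+08


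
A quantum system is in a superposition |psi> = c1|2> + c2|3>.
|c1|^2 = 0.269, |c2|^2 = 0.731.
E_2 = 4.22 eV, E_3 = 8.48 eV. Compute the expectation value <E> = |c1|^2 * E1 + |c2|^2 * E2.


<E> = |c1|^2 * E1 + |c2|^2 * E2
= 0.269 * 4.22 + 0.731 * 8.48
= 1.1352 + 6.1989
= 7.3341 eV

7.3341


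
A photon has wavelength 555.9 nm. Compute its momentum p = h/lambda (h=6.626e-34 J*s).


p = h / lambda
= 6.626e-34 / (555.9e-9)
= 6.626e-34 / 5.5590e-07
= 1.1919e-27 kg*m/s

1.1919e-27


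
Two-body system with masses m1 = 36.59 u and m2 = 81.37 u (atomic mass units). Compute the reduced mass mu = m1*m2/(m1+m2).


mu = m1 * m2 / (m1 + m2)
= 36.59 * 81.37 / (36.59 + 81.37)
= 2977.3283 / 117.96
= 25.2402 u

25.2402


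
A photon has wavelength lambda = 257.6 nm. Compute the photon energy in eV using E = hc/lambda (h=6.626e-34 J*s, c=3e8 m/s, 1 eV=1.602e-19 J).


E = hc / lambda
= (6.626e-34)(3e8) / (257.6e-9)
= 1.9878e-25 / 2.5760e-07
= 7.7166e-19 J
Converting to eV: 7.7166e-19 / 1.602e-19
= 4.8169 eV

4.8169


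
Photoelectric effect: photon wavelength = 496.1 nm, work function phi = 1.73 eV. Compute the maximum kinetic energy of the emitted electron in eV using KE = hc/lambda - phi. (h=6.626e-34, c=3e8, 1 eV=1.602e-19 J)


E_photon = hc / lambda
= (6.626e-34)(3e8) / (496.1e-9)
= 4.0069e-19 J
= 2.5012 eV
KE = E_photon - phi
= 2.5012 - 1.73
= 0.7712 eV

0.7712


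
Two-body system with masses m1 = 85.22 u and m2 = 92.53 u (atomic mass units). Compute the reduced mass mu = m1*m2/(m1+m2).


mu = m1 * m2 / (m1 + m2)
= 85.22 * 92.53 / (85.22 + 92.53)
= 7885.4066 / 177.75
= 44.3623 u

44.3623


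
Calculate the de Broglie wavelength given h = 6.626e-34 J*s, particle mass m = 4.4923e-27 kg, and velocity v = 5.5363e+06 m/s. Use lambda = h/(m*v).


lambda = h / (m * v)
= 6.626e-34 / (4.4923e-27 * 5.5363e+06)
= 6.626e-34 / 2.4871e-20
= 2.6642e-14 m

2.6642e-14


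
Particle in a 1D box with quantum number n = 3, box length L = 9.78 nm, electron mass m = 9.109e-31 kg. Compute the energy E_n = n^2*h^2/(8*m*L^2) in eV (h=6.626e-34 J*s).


E = n^2 * h^2 / (8 * m * L^2)
= 3^2 * (6.626e-34)^2 / (8 * 9.109e-31 * (9.78e-9)^2)
= 9 * 4.3904e-67 / (8 * 9.109e-31 * 9.5648e-17)
= 5.6690e-21 J
= 0.0354 eV

0.0354


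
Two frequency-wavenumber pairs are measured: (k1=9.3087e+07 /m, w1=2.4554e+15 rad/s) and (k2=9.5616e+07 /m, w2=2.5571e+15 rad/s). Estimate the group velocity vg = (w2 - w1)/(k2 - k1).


vg = (w2 - w1) / (k2 - k1)
= (2.5571e+15 - 2.4554e+15) / (9.5616e+07 - 9.3087e+07)
= 1.0170e+14 / 2.5290e+06
= 4.0214e+07 m/s

4.0214e+07
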